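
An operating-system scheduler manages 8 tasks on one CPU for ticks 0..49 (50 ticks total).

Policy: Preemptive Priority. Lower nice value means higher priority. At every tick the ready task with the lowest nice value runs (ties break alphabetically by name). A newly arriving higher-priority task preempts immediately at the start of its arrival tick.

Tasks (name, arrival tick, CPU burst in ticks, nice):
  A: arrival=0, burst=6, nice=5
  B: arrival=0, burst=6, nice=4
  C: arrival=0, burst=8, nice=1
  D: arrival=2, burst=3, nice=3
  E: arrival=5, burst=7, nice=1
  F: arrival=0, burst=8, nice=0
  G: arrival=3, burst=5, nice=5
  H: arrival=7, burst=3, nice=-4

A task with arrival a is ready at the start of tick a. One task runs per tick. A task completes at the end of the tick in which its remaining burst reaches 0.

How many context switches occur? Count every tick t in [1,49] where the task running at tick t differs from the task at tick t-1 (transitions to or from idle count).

context switches = 9

t=0: ready={A,B,C,F} → run F
t=1: ready={A,B,C,F} → run F
t=2: ready={A,B,C,D,F} → run F
t=3: ready={A,B,C,D,F,G} → run F
t=4: ready={A,B,C,D,F,G} → run F
t=5: ready={A,B,C,D,E,F,G} → run F
t=6: ready={A,B,C,D,E,F,G} → run F
t=7: ready={A,B,C,D,E,F,G,H} → run H
t=8: ready={A,B,C,D,E,F,G,H} → run H
t=9: ready={A,B,C,D,E,F,G,H} → run H
t=10: ready={A,B,C,D,E,F,G} → run F
t=11: ready={A,B,C,D,E,G} → run C
t=12: ready={A,B,C,D,E,G} → run C
t=13: ready={A,B,C,D,E,G} → run C
t=14: ready={A,B,C,D,E,G} → run C
t=15: ready={A,B,C,D,E,G} → run C
t=16: ready={A,B,C,D,E,G} → run C
t=17: ready={A,B,C,D,E,G} → run C
t=18: ready={A,B,C,D,E,G} → run C
t=19: ready={A,B,D,E,G} → run E
t=20: ready={A,B,D,E,G} → run E
t=21: ready={A,B,D,E,G} → run E
t=22: ready={A,B,D,E,G} → run E
t=23: ready={A,B,D,E,G} → run E
t=24: ready={A,B,D,E,G} → run E
t=25: ready={A,B,D,E,G} → run E
t=26: ready={A,B,D,G} → run D
t=27: ready={A,B,D,G} → run D
t=28: ready={A,B,D,G} → run D
t=29: ready={A,B,G} → run B
t=30: ready={A,B,G} → run B
t=31: ready={A,B,G} → run B
t=32: ready={A,B,G} → run B
t=33: ready={A,B,G} → run B
t=34: ready={A,B,G} → run B
t=35: ready={A,G} → run A
t=36: ready={A,G} → run A
t=37: ready={A,G} → run A
t=38: ready={A,G} → run A
t=39: ready={A,G} → run A
t=40: ready={A,G} → run A
t=41: ready={G} → run G
t=42: ready={G} → run G
t=43: ready={G} → run G
t=44: ready={G} → run G
t=45: ready={G} → run G
t=46: (idle)
t=47: (idle)
t=48: (idle)
t=49: (idle)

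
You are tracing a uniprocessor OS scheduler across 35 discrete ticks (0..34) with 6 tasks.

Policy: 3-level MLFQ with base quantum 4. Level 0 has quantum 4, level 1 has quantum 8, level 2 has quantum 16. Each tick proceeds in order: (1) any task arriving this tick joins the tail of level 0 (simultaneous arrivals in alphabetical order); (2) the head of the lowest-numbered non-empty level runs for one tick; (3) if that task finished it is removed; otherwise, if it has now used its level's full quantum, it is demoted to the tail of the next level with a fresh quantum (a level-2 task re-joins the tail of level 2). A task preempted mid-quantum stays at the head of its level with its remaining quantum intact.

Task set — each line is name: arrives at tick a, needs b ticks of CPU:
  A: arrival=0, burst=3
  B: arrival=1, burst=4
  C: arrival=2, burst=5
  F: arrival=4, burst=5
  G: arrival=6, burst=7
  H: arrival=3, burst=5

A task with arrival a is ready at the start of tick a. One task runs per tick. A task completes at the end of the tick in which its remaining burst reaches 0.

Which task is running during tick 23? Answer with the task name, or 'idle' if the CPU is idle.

t=0: L0/L1/L2 = A/-/- → run A
t=1: L0/L1/L2 = AB/-/- → run A
t=2: L0/L1/L2 = ABC/-/- → run A
t=3: L0/L1/L2 = BCH/-/- → run B
t=4: L0/L1/L2 = BCHF/-/- → run B
t=5: L0/L1/L2 = BCHF/-/- → run B
t=6: L0/L1/L2 = BCHFG/-/- → run B
t=7: L0/L1/L2 = CHFG/-/- → run C
t=8: L0/L1/L2 = CHFG/-/- → run C
t=9: L0/L1/L2 = CHFG/-/- → run C
t=10: L0/L1/L2 = CHFG/-/- → run C
t=11: L0/L1/L2 = HFG/C/- → run H
t=12: L0/L1/L2 = HFG/C/- → run H
t=13: L0/L1/L2 = HFG/C/- → run H
t=14: L0/L1/L2 = HFG/C/- → run H
t=15: L0/L1/L2 = FG/CH/- → run F
t=16: L0/L1/L2 = FG/CH/- → run F
t=17: L0/L1/L2 = FG/CH/- → run F
t=18: L0/L1/L2 = FG/CH/- → run F
t=19: L0/L1/L2 = G/CHF/- → run G
t=20: L0/L1/L2 = G/CHF/- → run G
t=21: L0/L1/L2 = G/CHF/- → run G
t=22: L0/L1/L2 = G/CHF/- → run G
t=23: L0/L1/L2 = -/CHFG/- → run C
t=24: L0/L1/L2 = -/HFG/- → run H
t=25: L0/L1/L2 = -/FG/- → run F
t=26: L0/L1/L2 = -/G/- → run G
t=27: L0/L1/L2 = -/G/- → run G
t=28: L0/L1/L2 = -/G/- → run G
t=29: (idle)
t=30: (idle)
t=31: (idle)
t=32: (idle)
t=33: (idle)
t=34: (idle)

running at tick 23 = C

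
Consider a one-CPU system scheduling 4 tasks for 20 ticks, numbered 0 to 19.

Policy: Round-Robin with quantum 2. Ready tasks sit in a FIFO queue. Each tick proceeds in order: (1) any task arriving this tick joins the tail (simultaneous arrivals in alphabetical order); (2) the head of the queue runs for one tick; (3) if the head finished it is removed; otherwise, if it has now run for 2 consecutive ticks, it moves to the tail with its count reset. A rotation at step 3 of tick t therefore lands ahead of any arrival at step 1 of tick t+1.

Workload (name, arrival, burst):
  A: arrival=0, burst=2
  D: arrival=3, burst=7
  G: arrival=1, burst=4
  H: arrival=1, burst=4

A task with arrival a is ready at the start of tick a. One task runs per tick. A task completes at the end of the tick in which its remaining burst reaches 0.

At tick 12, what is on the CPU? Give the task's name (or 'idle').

t=0: queue=[A] q_used=0 → run A
t=1: queue=[A,G,H] q_used=1 → run A
t=2: queue=[G,H] q_used=0 → run G
t=3: queue=[G,H,D] q_used=1 → run G
t=4: queue=[H,D,G] q_used=0 → run H
t=5: queue=[H,D,G] q_used=1 → run H
t=6: queue=[D,G,H] q_used=0 → run D
t=7: queue=[D,G,H] q_used=1 → run D
t=8: queue=[G,H,D] q_used=0 → run G
t=9: queue=[G,H,D] q_used=1 → run G
t=10: queue=[H,D] q_used=0 → run H
t=11: queue=[H,D] q_used=1 → run H
t=12: queue=[D] q_used=0 → run D
t=13: queue=[D] q_used=1 → run D
t=14: queue=[D] q_used=0 → run D
t=15: queue=[D] q_used=1 → run D
t=16: queue=[D] q_used=0 → run D
t=17: (idle)
t=18: (idle)
t=19: (idle)

running at tick 12 = D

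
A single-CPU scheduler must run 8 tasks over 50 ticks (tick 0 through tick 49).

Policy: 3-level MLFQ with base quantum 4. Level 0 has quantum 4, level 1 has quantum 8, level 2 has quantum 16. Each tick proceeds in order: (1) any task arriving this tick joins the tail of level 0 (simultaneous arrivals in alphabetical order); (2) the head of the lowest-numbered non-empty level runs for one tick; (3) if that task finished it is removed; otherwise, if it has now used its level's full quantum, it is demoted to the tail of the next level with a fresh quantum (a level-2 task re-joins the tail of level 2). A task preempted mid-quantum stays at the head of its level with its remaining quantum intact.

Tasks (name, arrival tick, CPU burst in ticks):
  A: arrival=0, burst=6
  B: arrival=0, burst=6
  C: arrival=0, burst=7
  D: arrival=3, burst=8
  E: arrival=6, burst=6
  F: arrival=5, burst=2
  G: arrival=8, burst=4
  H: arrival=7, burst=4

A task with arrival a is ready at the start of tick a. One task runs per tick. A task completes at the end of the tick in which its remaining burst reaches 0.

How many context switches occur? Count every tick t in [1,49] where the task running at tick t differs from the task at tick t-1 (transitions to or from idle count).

context switches = 13

t=0: L0/L1/L2 = ABC/-/- → run A
t=1: L0/L1/L2 = ABC/-/- → run A
t=2: L0/L1/L2 = ABC/-/- → run A
t=3: L0/L1/L2 = ABCD/-/- → run A
t=4: L0/L1/L2 = BCD/A/- → run B
t=5: L0/L1/L2 = BCDF/A/- → run B
t=6: L0/L1/L2 = BCDFE/A/- → run B
t=7: L0/L1/L2 = BCDFEH/A/- → run B
t=8: L0/L1/L2 = CDFEHG/AB/- → run C
t=9: L0/L1/L2 = CDFEHG/AB/- → run C
t=10: L0/L1/L2 = CDFEHG/AB/- → run C
t=11: L0/L1/L2 = CDFEHG/AB/- → run C
t=12: L0/L1/L2 = DFEHG/ABC/- → run D
t=13: L0/L1/L2 = DFEHG/ABC/- → run D
t=14: L0/L1/L2 = DFEHG/ABC/- → run D
t=15: L0/L1/L2 = DFEHG/ABC/- → run D
t=16: L0/L1/L2 = FEHG/ABCD/- → run F
t=17: L0/L1/L2 = FEHG/ABCD/- → run F
t=18: L0/L1/L2 = EHG/ABCD/- → run E
t=19: L0/L1/L2 = EHG/ABCD/- → run E
t=20: L0/L1/L2 = EHG/ABCD/- → run E
t=21: L0/L1/L2 = EHG/ABCD/- → run E
t=22: L0/L1/L2 = HG/ABCDE/- → run H
t=23: L0/L1/L2 = HG/ABCDE/- → run H
t=24: L0/L1/L2 = HG/ABCDE/- → run H
t=25: L0/L1/L2 = HG/ABCDE/- → run H
t=26: L0/L1/L2 = G/ABCDE/- → run G
t=27: L0/L1/L2 = G/ABCDE/- → run G
t=28: L0/L1/L2 = G/ABCDE/- → run G
t=29: L0/L1/L2 = G/ABCDE/- → run G
t=30: L0/L1/L2 = -/ABCDE/- → run A
t=31: L0/L1/L2 = -/ABCDE/- → run A
t=32: L0/L1/L2 = -/BCDE/- → run B
t=33: L0/L1/L2 = -/BCDE/- → run B
t=34: L0/L1/L2 = -/CDE/- → run C
t=35: L0/L1/L2 = -/CDE/- → run C
t=36: L0/L1/L2 = -/CDE/- → run C
t=37: L0/L1/L2 = -/DE/- → run D
t=38: L0/L1/L2 = -/DE/- → run D
t=39: L0/L1/L2 = -/DE/- → run D
t=40: L0/L1/L2 = -/DE/- → run D
t=41: L0/L1/L2 = -/E/- → run E
t=42: L0/L1/L2 = -/E/- → run E
t=43: (idle)
t=44: (idle)
t=45: (idle)
t=46: (idle)
t=47: (idle)
t=48: (idle)
t=49: (idle)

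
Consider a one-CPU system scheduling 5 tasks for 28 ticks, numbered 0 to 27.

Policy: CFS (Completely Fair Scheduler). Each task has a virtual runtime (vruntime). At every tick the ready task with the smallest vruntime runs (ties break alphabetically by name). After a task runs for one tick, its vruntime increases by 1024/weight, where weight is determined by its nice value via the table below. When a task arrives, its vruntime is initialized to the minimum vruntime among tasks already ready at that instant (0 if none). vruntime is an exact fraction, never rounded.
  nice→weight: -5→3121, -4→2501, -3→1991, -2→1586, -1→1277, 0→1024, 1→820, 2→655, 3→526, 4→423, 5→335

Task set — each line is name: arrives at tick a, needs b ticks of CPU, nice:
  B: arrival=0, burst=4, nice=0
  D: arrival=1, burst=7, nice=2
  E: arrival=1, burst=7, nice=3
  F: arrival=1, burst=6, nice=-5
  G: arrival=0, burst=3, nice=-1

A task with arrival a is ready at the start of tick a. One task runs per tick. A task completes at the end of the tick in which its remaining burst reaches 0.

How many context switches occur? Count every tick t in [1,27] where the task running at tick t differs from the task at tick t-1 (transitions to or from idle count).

t=0: vr[B=0 G=0] → run B
t=1: vr[B=1 D=0 E=0 F=0 G=0] → run D
t=2: vr[B=1 D=1024/655 E=0 F=0 G=0] → run E
t=3: vr[B=1 D=1024/655 E=512/263 F=0 G=0] → run F
t=4: vr[B=1 D=1024/655 E=512/263 F=1024/3121 G=0] → run G
t=5: vr[B=1 D=1024/655 E=512/263 F=1024/3121 G=1024/1277] → run F
t=6: vr[B=1 D=1024/655 E=512/263 F=2048/3121 G=1024/1277] → run F
t=7: vr[B=1 D=1024/655 E=512/263 F=3072/3121 G=1024/1277] → run G
t=8: vr[B=1 D=1024/655 E=512/263 F=3072/3121 G=2048/1277] → run F
t=9: vr[B=1 D=1024/655 E=512/263 F=4096/3121 G=2048/1277] → run B
t=10: vr[B=2 D=1024/655 E=512/263 F=4096/3121 G=2048/1277] → run F
t=11: vr[B=2 D=1024/655 E=512/263 F=5120/3121 G=2048/1277] → run D
t=12: vr[B=2 D=2048/655 E=512/263 F=5120/3121 G=2048/1277] → run G
t=13: vr[B=2 D=2048/655 E=512/263 F=5120/3121] → run F
t=14: vr[B=2 D=2048/655 E=512/263] → run E
t=15: vr[B=2 D=2048/655 E=1024/263] → run B
t=16: vr[B=3 D=2048/655 E=1024/263] → run B
t=17: vr[D=2048/655 E=1024/263] → run D
t=18: vr[D=3072/655 E=1024/263] → run E
t=19: vr[D=3072/655 E=1536/263] → run D
t=20: vr[D=4096/655 E=1536/263] → run E
t=21: vr[D=4096/655 E=2048/263] → run D
t=22: vr[D=1024/131 E=2048/263] → run E
t=23: vr[D=1024/131 E=2560/263] → run D
t=24: vr[D=6144/655 E=2560/263] → run D
t=25: vr[E=2560/263] → run E
t=26: vr[E=3072/263] → run E
t=27: (idle)

context switches = 23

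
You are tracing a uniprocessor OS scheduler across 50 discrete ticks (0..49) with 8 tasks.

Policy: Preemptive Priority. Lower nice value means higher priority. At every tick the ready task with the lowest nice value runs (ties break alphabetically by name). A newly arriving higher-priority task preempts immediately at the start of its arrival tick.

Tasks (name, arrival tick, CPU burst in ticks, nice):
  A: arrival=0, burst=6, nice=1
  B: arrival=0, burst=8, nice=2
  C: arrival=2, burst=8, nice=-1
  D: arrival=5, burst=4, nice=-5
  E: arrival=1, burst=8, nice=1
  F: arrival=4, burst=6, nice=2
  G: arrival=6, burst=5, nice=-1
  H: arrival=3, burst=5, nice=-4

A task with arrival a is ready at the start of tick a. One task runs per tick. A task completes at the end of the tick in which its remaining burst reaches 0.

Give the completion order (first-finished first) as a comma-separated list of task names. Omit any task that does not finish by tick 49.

t=0: ready={A,B} → run A
t=1: ready={A,B,E} → run A
t=2: ready={A,B,C,E} → run C
t=3: ready={A,B,C,E,H} → run H
t=4: ready={A,B,C,E,F,H} → run H
t=5: ready={A,B,C,D,E,F,H} → run D
t=6: ready={A,B,C,D,E,F,G,H} → run D
t=7: ready={A,B,C,D,E,F,G,H} → run D
t=8: ready={A,B,C,D,E,F,G,H} → run D
t=9: ready={A,B,C,E,F,G,H} → run H
t=10: ready={A,B,C,E,F,G,H} → run H
t=11: ready={A,B,C,E,F,G,H} → run H
t=12: ready={A,B,C,E,F,G} → run C
t=13: ready={A,B,C,E,F,G} → run C
t=14: ready={A,B,C,E,F,G} → run C
t=15: ready={A,B,C,E,F,G} → run C
t=16: ready={A,B,C,E,F,G} → run C
t=17: ready={A,B,C,E,F,G} → run C
t=18: ready={A,B,C,E,F,G} → run C
t=19: ready={A,B,E,F,G} → run G
t=20: ready={A,B,E,F,G} → run G
t=21: ready={A,B,E,F,G} → run G
t=22: ready={A,B,E,F,G} → run G
t=23: ready={A,B,E,F,G} → run G
t=24: ready={A,B,E,F} → run A
t=25: ready={A,B,E,F} → run A
t=26: ready={A,B,E,F} → run A
t=27: ready={A,B,E,F} → run A
t=28: ready={B,E,F} → run E
t=29: ready={B,E,F} → run E
t=30: ready={B,E,F} → run E
t=31: ready={B,E,F} → run E
t=32: ready={B,E,F} → run E
t=33: ready={B,E,F} → run E
t=34: ready={B,E,F} → run E
t=35: ready={B,E,F} → run E
t=36: ready={B,F} → run B
t=37: ready={B,F} → run B
t=38: ready={B,F} → run B
t=39: ready={B,F} → run B
t=40: ready={B,F} → run B
t=41: ready={B,F} → run B
t=42: ready={B,F} → run B
t=43: ready={B,F} → run B
t=44: ready={F} → run F
t=45: ready={F} → run F
t=46: ready={F} → run F
t=47: ready={F} → run F
t=48: ready={F} → run F
t=49: ready={F} → run F

completion order = D, H, C, G, A, E, B, F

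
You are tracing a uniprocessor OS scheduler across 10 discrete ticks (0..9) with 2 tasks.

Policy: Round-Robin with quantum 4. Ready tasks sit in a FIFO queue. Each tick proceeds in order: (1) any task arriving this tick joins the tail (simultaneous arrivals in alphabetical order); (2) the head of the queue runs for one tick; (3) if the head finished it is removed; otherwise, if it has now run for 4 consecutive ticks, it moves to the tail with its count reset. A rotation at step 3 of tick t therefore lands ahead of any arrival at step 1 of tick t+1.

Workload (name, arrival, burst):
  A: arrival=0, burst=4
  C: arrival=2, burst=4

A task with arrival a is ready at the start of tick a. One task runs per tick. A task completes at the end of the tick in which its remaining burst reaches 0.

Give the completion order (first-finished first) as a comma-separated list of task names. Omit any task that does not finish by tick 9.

completion order = A, C

t=0: queue=[A] q_used=0 → run A
t=1: queue=[A] q_used=1 → run A
t=2: queue=[A,C] q_used=2 → run A
t=3: queue=[A,C] q_used=3 → run A
t=4: queue=[C] q_used=0 → run C
t=5: queue=[C] q_used=1 → run C
t=6: queue=[C] q_used=2 → run C
t=7: queue=[C] q_used=3 → run C
t=8: (idle)
t=9: (idle)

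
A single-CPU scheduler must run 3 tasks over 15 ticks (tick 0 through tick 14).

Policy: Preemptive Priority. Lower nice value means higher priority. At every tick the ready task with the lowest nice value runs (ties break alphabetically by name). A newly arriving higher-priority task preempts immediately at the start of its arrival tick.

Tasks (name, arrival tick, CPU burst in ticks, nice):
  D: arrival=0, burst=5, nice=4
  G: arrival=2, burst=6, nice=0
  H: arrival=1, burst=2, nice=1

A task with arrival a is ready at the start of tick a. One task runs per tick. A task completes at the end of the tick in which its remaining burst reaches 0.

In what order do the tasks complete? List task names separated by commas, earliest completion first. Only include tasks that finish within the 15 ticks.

t=0: ready={D} → run D
t=1: ready={D,H} → run H
t=2: ready={D,G,H} → run G
t=3: ready={D,G,H} → run G
t=4: ready={D,G,H} → run G
t=5: ready={D,G,H} → run G
t=6: ready={D,G,H} → run G
t=7: ready={D,G,H} → run G
t=8: ready={D,H} → run H
t=9: ready={D} → run D
t=10: ready={D} → run D
t=11: ready={D} → run D
t=12: ready={D} → run D
t=13: (idle)
t=14: (idle)

completion order = G, H, D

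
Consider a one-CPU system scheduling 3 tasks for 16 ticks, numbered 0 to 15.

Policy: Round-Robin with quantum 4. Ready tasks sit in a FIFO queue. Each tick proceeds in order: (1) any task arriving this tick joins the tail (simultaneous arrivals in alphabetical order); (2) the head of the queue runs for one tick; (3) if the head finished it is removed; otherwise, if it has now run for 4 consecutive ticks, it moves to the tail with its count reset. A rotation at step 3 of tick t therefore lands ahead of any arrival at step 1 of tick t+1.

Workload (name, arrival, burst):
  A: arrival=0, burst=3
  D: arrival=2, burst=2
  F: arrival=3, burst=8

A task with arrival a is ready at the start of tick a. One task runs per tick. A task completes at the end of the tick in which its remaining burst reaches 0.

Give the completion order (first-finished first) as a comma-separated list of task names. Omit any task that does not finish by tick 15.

completion order = A, D, F

t=0: queue=[A] q_used=0 → run A
t=1: queue=[A] q_used=1 → run A
t=2: queue=[A,D] q_used=2 → run A
t=3: queue=[D,F] q_used=0 → run D
t=4: queue=[D,F] q_used=1 → run D
t=5: queue=[F] q_used=0 → run F
t=6: queue=[F] q_used=1 → run F
t=7: queue=[F] q_used=2 → run F
t=8: queue=[F] q_used=3 → run F
t=9: queue=[F] q_used=0 → run F
t=10: queue=[F] q_used=1 → run F
t=11: queue=[F] q_used=2 → run F
t=12: queue=[F] q_used=3 → run F
t=13: (idle)
t=14: (idle)
t=15: (idle)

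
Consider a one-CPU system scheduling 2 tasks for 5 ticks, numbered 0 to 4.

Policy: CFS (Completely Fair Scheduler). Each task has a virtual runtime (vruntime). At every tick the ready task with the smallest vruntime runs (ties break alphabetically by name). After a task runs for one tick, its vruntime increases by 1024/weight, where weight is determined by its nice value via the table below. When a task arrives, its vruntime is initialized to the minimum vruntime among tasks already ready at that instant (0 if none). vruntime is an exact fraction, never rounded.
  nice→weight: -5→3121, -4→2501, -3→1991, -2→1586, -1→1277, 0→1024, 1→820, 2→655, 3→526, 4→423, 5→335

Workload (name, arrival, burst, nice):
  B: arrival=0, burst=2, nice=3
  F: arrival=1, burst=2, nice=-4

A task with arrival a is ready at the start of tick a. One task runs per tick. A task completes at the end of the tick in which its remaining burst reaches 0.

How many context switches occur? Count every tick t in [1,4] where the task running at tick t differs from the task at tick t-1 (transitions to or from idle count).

t=0: vr[B=0] → run B
t=1: vr[B=512/263 F=512/263] → run B
t=2: vr[F=512/263] → run F
t=3: vr[F=1549824/657763] → run F
t=4: (idle)

context switches = 2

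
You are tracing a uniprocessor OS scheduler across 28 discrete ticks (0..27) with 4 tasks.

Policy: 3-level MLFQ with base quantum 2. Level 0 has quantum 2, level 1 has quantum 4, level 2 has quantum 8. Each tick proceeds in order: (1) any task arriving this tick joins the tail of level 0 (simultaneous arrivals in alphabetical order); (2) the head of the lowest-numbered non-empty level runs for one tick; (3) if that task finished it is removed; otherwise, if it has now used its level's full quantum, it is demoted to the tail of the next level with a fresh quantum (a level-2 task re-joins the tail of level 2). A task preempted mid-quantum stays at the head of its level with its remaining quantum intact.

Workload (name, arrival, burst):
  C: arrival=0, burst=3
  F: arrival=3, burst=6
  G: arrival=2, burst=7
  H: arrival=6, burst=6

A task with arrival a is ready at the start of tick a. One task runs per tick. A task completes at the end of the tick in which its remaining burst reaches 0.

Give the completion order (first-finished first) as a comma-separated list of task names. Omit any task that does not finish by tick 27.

t=0: L0/L1/L2 = C/-/- → run C
t=1: L0/L1/L2 = C/-/- → run C
t=2: L0/L1/L2 = G/C/- → run G
t=3: L0/L1/L2 = GF/C/- → run G
t=4: L0/L1/L2 = F/CG/- → run F
t=5: L0/L1/L2 = F/CG/- → run F
t=6: L0/L1/L2 = H/CGF/- → run H
t=7: L0/L1/L2 = H/CGF/- → run H
t=8: L0/L1/L2 = -/CGFH/- → run C
t=9: L0/L1/L2 = -/GFH/- → run G
t=10: L0/L1/L2 = -/GFH/- → run G
t=11: L0/L1/L2 = -/GFH/- → run G
t=12: L0/L1/L2 = -/GFH/- → run G
t=13: L0/L1/L2 = -/FH/G → run F
t=14: L0/L1/L2 = -/FH/G → run F
t=15: L0/L1/L2 = -/FH/G → run F
t=16: L0/L1/L2 = -/FH/G → run F
t=17: L0/L1/L2 = -/H/G → run H
t=18: L0/L1/L2 = -/H/G → run H
t=19: L0/L1/L2 = -/H/G → run H
t=20: L0/L1/L2 = -/H/G → run H
t=21: L0/L1/L2 = -/-/G → run G
t=22: (idle)
t=23: (idle)
t=24: (idle)
t=25: (idle)
t=26: (idle)
t=27: (idle)

completion order = C, F, H, G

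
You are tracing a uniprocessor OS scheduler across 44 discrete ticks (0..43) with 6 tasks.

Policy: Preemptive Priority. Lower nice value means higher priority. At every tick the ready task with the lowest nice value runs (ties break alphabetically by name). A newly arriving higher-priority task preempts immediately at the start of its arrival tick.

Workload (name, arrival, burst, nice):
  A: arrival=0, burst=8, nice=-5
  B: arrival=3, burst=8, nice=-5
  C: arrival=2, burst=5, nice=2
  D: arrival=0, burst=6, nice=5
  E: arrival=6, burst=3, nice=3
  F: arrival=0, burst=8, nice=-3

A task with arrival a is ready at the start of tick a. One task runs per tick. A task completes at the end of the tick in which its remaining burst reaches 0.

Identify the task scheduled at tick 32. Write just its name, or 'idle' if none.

t=0: ready={A,D,F} → run A
t=1: ready={A,D,F} → run A
t=2: ready={A,C,D,F} → run A
t=3: ready={A,B,C,D,F} → run A
t=4: ready={A,B,C,D,F} → run A
t=5: ready={A,B,C,D,F} → run A
t=6: ready={A,B,C,D,E,F} → run A
t=7: ready={A,B,C,D,E,F} → run A
t=8: ready={B,C,D,E,F} → run B
t=9: ready={B,C,D,E,F} → run B
t=10: ready={B,C,D,E,F} → run B
t=11: ready={B,C,D,E,F} → run B
t=12: ready={B,C,D,E,F} → run B
t=13: ready={B,C,D,E,F} → run B
t=14: ready={B,C,D,E,F} → run B
t=15: ready={B,C,D,E,F} → run B
t=16: ready={C,D,E,F} → run F
t=17: ready={C,D,E,F} → run F
t=18: ready={C,D,E,F} → run F
t=19: ready={C,D,E,F} → run F
t=20: ready={C,D,E,F} → run F
t=21: ready={C,D,E,F} → run F
t=22: ready={C,D,E,F} → run F
t=23: ready={C,D,E,F} → run F
t=24: ready={C,D,E} → run C
t=25: ready={C,D,E} → run C
t=26: ready={C,D,E} → run C
t=27: ready={C,D,E} → run C
t=28: ready={C,D,E} → run C
t=29: ready={D,E} → run E
t=30: ready={D,E} → run E
t=31: ready={D,E} → run E
t=32: ready={D} → run D
t=33: ready={D} → run D
t=34: ready={D} → run D
t=35: ready={D} → run D
t=36: ready={D} → run D
t=37: ready={D} → run D
t=38: (idle)
t=39: (idle)
t=40: (idle)
t=41: (idle)
t=42: (idle)
t=43: (idle)

running at tick 32 = D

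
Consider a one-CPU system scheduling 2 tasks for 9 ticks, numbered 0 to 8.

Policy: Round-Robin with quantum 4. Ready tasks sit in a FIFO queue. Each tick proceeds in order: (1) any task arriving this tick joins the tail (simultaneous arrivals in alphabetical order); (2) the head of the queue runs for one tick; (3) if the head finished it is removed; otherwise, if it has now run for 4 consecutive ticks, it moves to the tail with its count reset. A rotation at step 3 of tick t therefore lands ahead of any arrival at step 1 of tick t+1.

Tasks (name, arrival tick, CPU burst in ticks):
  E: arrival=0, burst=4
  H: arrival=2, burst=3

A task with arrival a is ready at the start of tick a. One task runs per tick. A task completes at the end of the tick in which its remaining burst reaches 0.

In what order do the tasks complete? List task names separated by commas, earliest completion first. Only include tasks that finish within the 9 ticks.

t=0: queue=[E] q_used=0 → run E
t=1: queue=[E] q_used=1 → run E
t=2: queue=[E,H] q_used=2 → run E
t=3: queue=[E,H] q_used=3 → run E
t=4: queue=[H] q_used=0 → run H
t=5: queue=[H] q_used=1 → run H
t=6: queue=[H] q_used=2 → run H
t=7: (idle)
t=8: (idle)

completion order = E, H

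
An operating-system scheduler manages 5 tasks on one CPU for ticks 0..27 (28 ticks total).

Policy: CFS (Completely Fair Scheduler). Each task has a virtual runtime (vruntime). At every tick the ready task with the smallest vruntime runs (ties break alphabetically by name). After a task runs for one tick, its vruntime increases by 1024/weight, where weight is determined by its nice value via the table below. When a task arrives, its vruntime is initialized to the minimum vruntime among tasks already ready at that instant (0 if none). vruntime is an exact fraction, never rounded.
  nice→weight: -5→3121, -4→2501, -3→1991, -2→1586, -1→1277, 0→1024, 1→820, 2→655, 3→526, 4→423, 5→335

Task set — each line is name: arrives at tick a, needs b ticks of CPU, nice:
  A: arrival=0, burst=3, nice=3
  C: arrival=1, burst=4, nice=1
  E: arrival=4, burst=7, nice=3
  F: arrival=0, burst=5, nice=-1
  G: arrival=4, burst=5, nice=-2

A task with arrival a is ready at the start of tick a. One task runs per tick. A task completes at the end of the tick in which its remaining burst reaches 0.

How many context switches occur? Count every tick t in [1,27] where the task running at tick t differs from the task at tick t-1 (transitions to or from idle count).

t=0: vr[A=0 F=0] → run A
t=1: vr[A=512/263 C=0 F=0] → run C
t=2: vr[A=512/263 C=256/205 F=0] → run F
t=3: vr[A=512/263 C=256/205 F=1024/1277] → run F
t=4: vr[A=512/263 C=256/205 E=256/205 F=2048/1277 G=256/205] → run C
t=5: vr[A=512/263 C=512/205 E=256/205 F=2048/1277 G=256/205] → run E
t=6: vr[A=512/263 C=512/205 E=172288/53915 F=2048/1277 G=256/205] → run G
t=7: vr[A=512/263 C=512/205 E=172288/53915 F=2048/1277 G=307968/162565] → run F
t=8: vr[A=512/263 C=512/205 E=172288/53915 F=3072/1277 G=307968/162565] → run G
t=9: vr[A=512/263 C=512/205 E=172288/53915 F=3072/1277 G=412928/162565] → run A
t=10: vr[A=1024/263 C=512/205 E=172288/53915 F=3072/1277 G=412928/162565] → run F
t=11: vr[A=1024/263 C=512/205 E=172288/53915 F=4096/1277 G=412928/162565] → run C
t=12: vr[A=1024/263 C=768/205 E=172288/53915 F=4096/1277 G=412928/162565] → run G
t=13: vr[A=1024/263 C=768/205 E=172288/53915 F=4096/1277 G=517888/162565] → run G
t=14: vr[A=1024/263 C=768/205 E=172288/53915 F=4096/1277 G=622848/162565] → run E
t=15: vr[A=1024/263 C=768/205 E=277248/53915 F=4096/1277 G=622848/162565] → run F
t=16: vr[A=1024/263 C=768/205 E=277248/53915 G=622848/162565] → run C
t=17: vr[A=1024/263 E=277248/53915 G=622848/162565] → run G
t=18: vr[A=1024/263 E=277248/53915] → run A
t=19: vr[E=277248/53915] → run E
t=20: vr[E=382208/53915] → run E
t=21: vr[E=487168/53915] → run E
t=22: vr[E=592128/53915] → run E
t=23: vr[E=697088/53915] → run E
t=24: (idle)
t=25: (idle)
t=26: (idle)
t=27: (idle)

context switches = 18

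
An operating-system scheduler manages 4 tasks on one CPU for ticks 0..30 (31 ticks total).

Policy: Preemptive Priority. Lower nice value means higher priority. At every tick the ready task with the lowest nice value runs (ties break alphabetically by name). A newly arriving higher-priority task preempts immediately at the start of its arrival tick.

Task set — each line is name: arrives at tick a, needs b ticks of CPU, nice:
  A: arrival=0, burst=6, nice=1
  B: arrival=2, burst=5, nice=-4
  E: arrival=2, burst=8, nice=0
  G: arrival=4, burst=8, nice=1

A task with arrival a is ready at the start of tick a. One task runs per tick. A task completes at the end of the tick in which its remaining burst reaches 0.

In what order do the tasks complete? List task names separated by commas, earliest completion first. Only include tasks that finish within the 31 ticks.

t=0: ready={A} → run A
t=1: ready={A} → run A
t=2: ready={A,B,E} → run B
t=3: ready={A,B,E} → run B
t=4: ready={A,B,E,G} → run B
t=5: ready={A,B,E,G} → run B
t=6: ready={A,B,E,G} → run B
t=7: ready={A,E,G} → run E
t=8: ready={A,E,G} → run E
t=9: ready={A,E,G} → run E
t=10: ready={A,E,G} → run E
t=11: ready={A,E,G} → run E
t=12: ready={A,E,G} → run E
t=13: ready={A,E,G} → run E
t=14: ready={A,E,G} → run E
t=15: ready={A,G} → run A
t=16: ready={A,G} → run A
t=17: ready={A,G} → run A
t=18: ready={A,G} → run A
t=19: ready={G} → run G
t=20: ready={G} → run G
t=21: ready={G} → run G
t=22: ready={G} → run G
t=23: ready={G} → run G
t=24: ready={G} → run G
t=25: ready={G} → run G
t=26: ready={G} → run G
t=27: (idle)
t=28: (idle)
t=29: (idle)
t=30: (idle)

completion order = B, E, A, G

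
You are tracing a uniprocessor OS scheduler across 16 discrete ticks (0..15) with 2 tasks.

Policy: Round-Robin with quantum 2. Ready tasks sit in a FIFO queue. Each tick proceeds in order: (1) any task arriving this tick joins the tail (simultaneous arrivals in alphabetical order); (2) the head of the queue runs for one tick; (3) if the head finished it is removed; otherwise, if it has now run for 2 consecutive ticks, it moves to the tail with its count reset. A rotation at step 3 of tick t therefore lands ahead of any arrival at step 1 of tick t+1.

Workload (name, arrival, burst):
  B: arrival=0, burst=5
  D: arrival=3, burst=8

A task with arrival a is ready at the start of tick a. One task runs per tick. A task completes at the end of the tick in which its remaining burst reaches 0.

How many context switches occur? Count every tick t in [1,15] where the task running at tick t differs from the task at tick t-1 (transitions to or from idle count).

t=0: queue=[B] q_used=0 → run B
t=1: queue=[B] q_used=1 → run B
t=2: queue=[B] q_used=0 → run B
t=3: queue=[B,D] q_used=1 → run B
t=4: queue=[D,B] q_used=0 → run D
t=5: queue=[D,B] q_used=1 → run D
t=6: queue=[B,D] q_used=0 → run B
t=7: queue=[D] q_used=0 → run D
t=8: queue=[D] q_used=1 → run D
t=9: queue=[D] q_used=0 → run D
t=10: queue=[D] q_used=1 → run D
t=11: queue=[D] q_used=0 → run D
t=12: queue=[D] q_used=1 → run D
t=13: (idle)
t=14: (idle)
t=15: (idle)

context switches = 4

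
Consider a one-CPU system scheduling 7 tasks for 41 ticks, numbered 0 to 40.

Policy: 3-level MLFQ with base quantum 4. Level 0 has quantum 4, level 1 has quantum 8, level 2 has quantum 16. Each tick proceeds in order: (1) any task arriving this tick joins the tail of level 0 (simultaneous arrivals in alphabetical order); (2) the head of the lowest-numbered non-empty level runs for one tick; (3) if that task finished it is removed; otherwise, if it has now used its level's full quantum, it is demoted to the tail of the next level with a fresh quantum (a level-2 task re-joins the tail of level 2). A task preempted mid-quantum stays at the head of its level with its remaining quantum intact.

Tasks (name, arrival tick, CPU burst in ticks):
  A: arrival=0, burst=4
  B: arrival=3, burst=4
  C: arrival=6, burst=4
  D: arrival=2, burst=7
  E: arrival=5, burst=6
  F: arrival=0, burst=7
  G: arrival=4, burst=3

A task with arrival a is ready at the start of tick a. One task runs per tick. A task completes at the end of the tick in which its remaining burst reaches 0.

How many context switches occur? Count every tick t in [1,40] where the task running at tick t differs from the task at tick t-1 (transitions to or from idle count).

t=0: L0/L1/L2 = AF/-/- → run A
t=1: L0/L1/L2 = AF/-/- → run A
t=2: L0/L1/L2 = AFD/-/- → run A
t=3: L0/L1/L2 = AFDB/-/- → run A
t=4: L0/L1/L2 = FDBG/-/- → run F
t=5: L0/L1/L2 = FDBGE/-/- → run F
t=6: L0/L1/L2 = FDBGEC/-/- → run F
t=7: L0/L1/L2 = FDBGEC/-/- → run F
t=8: L0/L1/L2 = DBGEC/F/- → run D
t=9: L0/L1/L2 = DBGEC/F/- → run D
t=10: L0/L1/L2 = DBGEC/F/- → run D
t=11: L0/L1/L2 = DBGEC/F/- → run D
t=12: L0/L1/L2 = BGEC/FD/- → run B
t=13: L0/L1/L2 = BGEC/FD/- → run B
t=14: L0/L1/L2 = BGEC/FD/- → run B
t=15: L0/L1/L2 = BGEC/FD/- → run B
t=16: L0/L1/L2 = GEC/FD/- → run G
t=17: L0/L1/L2 = GEC/FD/- → run G
t=18: L0/L1/L2 = GEC/FD/- → run G
t=19: L0/L1/L2 = EC/FD/- → run E
t=20: L0/L1/L2 = EC/FD/- → run E
t=21: L0/L1/L2 = EC/FD/- → run E
t=22: L0/L1/L2 = EC/FD/- → run E
t=23: L0/L1/L2 = C/FDE/- → run C
t=24: L0/L1/L2 = C/FDE/- → run C
t=25: L0/L1/L2 = C/FDE/- → run C
t=26: L0/L1/L2 = C/FDE/- → run C
t=27: L0/L1/L2 = -/FDE/- → run F
t=28: L0/L1/L2 = -/FDE/- → run F
t=29: L0/L1/L2 = -/FDE/- → run F
t=30: L0/L1/L2 = -/DE/- → run D
t=31: L0/L1/L2 = -/DE/- → run D
t=32: L0/L1/L2 = -/DE/- → run D
t=33: L0/L1/L2 = -/E/- → run E
t=34: L0/L1/L2 = -/E/- → run E
t=35: (idle)
t=36: (idle)
t=37: (idle)
t=38: (idle)
t=39: (idle)
t=40: (idle)

context switches = 10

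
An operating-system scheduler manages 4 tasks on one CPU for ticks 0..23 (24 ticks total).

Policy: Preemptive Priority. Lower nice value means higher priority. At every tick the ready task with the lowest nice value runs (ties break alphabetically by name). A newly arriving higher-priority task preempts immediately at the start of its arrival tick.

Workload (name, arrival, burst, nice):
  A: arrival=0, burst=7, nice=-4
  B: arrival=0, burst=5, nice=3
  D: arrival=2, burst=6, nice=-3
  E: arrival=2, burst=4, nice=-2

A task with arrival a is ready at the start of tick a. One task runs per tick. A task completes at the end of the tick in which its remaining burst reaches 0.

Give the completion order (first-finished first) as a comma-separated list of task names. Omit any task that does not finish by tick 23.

completion order = A, D, E, B

t=0: ready={A,B} → run A
t=1: ready={A,B} → run A
t=2: ready={A,B,D,E} → run A
t=3: ready={A,B,D,E} → run A
t=4: ready={A,B,D,E} → run A
t=5: ready={A,B,D,E} → run A
t=6: ready={A,B,D,E} → run A
t=7: ready={B,D,E} → run D
t=8: ready={B,D,E} → run D
t=9: ready={B,D,E} → run D
t=10: ready={B,D,E} → run D
t=11: ready={B,D,E} → run D
t=12: ready={B,D,E} → run D
t=13: ready={B,E} → run E
t=14: ready={B,E} → run E
t=15: ready={B,E} → run E
t=16: ready={B,E} → run E
t=17: ready={B} → run B
t=18: ready={B} → run B
t=19: ready={B} → run B
t=20: ready={B} → run B
t=21: ready={B} → run B
t=22: (idle)
t=23: (idle)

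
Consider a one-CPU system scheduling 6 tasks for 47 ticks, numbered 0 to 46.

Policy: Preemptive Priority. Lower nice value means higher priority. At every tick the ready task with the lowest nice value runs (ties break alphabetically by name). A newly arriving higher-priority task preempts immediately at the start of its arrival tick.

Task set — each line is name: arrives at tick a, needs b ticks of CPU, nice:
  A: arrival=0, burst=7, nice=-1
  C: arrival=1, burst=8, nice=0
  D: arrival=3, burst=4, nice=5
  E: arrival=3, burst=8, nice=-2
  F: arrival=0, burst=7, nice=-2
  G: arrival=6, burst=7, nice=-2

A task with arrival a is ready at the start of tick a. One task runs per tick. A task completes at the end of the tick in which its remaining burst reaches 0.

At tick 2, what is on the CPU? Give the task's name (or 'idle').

t=0: ready={A,F} → run F
t=1: ready={A,C,F} → run F
t=2: ready={A,C,F} → run F
t=3: ready={A,C,D,E,F} → run E
t=4: ready={A,C,D,E,F} → run E
t=5: ready={A,C,D,E,F} → run E
t=6: ready={A,C,D,E,F,G} → run E
t=7: ready={A,C,D,E,F,G} → run E
t=8: ready={A,C,D,E,F,G} → run E
t=9: ready={A,C,D,E,F,G} → run E
t=10: ready={A,C,D,E,F,G} → run E
t=11: ready={A,C,D,F,G} → run F
t=12: ready={A,C,D,F,G} → run F
t=13: ready={A,C,D,F,G} → run F
t=14: ready={A,C,D,F,G} → run F
t=15: ready={A,C,D,G} → run G
t=16: ready={A,C,D,G} → run G
t=17: ready={A,C,D,G} → run G
t=18: ready={A,C,D,G} → run G
t=19: ready={A,C,D,G} → run G
t=20: ready={A,C,D,G} → run G
t=21: ready={A,C,D,G} → run G
t=22: ready={A,C,D} → run A
t=23: ready={A,C,D} → run A
t=24: ready={A,C,D} → run A
t=25: ready={A,C,D} → run A
t=26: ready={A,C,D} → run A
t=27: ready={A,C,D} → run A
t=28: ready={A,C,D} → run A
t=29: ready={C,D} → run C
t=30: ready={C,D} → run C
t=31: ready={C,D} → run C
t=32: ready={C,D} → run C
t=33: ready={C,D} → run C
t=34: ready={C,D} → run C
t=35: ready={C,D} → run C
t=36: ready={C,D} → run C
t=37: ready={D} → run D
t=38: ready={D} → run D
t=39: ready={D} → run D
t=40: ready={D} → run D
t=41: (idle)
t=42: (idle)
t=43: (idle)
t=44: (idle)
t=45: (idle)
t=46: (idle)

running at tick 2 = F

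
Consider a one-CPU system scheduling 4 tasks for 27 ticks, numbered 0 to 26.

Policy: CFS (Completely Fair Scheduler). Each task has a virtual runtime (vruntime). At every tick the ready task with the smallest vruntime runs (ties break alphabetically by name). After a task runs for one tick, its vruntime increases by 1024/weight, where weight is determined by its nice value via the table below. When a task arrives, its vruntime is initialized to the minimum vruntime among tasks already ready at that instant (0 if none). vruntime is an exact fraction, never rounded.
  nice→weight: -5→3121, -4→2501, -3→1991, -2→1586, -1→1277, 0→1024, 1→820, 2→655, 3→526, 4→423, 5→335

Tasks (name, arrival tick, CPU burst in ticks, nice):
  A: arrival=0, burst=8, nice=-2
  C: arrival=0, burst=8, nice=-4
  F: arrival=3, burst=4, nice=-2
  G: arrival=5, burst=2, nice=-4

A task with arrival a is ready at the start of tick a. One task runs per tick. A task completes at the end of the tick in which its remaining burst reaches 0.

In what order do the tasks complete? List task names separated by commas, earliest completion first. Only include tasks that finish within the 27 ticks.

t=0: vr[A=0 C=0] → run A
t=1: vr[A=512/793 C=0] → run C
t=2: vr[A=512/793 C=1024/2501] → run C
t=3: vr[A=512/793 C=2048/2501 F=512/793] → run A
t=4: vr[A=1024/793 C=2048/2501 F=512/793] → run F
t=5: vr[A=1024/793 C=2048/2501 F=1024/793 G=2048/2501] → run C
t=6: vr[A=1024/793 C=3072/2501 F=1024/793 G=2048/2501] → run G
t=7: vr[A=1024/793 C=3072/2501 F=1024/793 G=3072/2501] → run C
t=8: vr[A=1024/793 C=4096/2501 F=1024/793 G=3072/2501] → run G
t=9: vr[A=1024/793 C=4096/2501 F=1024/793] → run A
t=10: vr[A=1536/793 C=4096/2501 F=1024/793] → run F
t=11: vr[A=1536/793 C=4096/2501 F=1536/793] → run C
t=12: vr[A=1536/793 C=5120/2501 F=1536/793] → run A
t=13: vr[A=2048/793 C=5120/2501 F=1536/793] → run F
t=14: vr[A=2048/793 C=5120/2501 F=2048/793] → run C
t=15: vr[A=2048/793 C=6144/2501 F=2048/793] → run C
t=16: vr[A=2048/793 C=7168/2501 F=2048/793] → run A
t=17: vr[A=2560/793 C=7168/2501 F=2048/793] → run F
t=18: vr[A=2560/793 C=7168/2501] → run C
t=19: vr[A=2560/793] → run A
t=20: vr[A=3072/793] → run A
t=21: vr[A=3584/793] → run A
t=22: (idle)
t=23: (idle)
t=24: (idle)
t=25: (idle)
t=26: (idle)

completion order = G, F, C, A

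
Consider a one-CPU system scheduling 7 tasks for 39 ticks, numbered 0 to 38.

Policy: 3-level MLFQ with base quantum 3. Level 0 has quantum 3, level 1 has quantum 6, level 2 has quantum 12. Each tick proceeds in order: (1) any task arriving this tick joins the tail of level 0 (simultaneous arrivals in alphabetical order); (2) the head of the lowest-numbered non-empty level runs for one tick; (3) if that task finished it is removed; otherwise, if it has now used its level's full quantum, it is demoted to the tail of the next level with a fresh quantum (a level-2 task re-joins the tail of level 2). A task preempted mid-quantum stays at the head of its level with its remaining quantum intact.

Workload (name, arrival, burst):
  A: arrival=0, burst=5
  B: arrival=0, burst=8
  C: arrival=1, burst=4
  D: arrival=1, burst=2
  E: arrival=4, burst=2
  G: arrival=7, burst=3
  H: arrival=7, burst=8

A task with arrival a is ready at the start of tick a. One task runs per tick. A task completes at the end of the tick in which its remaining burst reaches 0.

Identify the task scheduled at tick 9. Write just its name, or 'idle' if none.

t=0: L0/L1/L2 = AB/-/- → run A
t=1: L0/L1/L2 = ABCD/-/- → run A
t=2: L0/L1/L2 = ABCD/-/- → run A
t=3: L0/L1/L2 = BCD/A/- → run B
t=4: L0/L1/L2 = BCDE/A/- → run B
t=5: L0/L1/L2 = BCDE/A/- → run B
t=6: L0/L1/L2 = CDE/AB/- → run C
t=7: L0/L1/L2 = CDEGH/AB/- → run C
t=8: L0/L1/L2 = CDEGH/AB/- → run C
t=9: L0/L1/L2 = DEGH/ABC/- → run D
t=10: L0/L1/L2 = DEGH/ABC/- → run D
t=11: L0/L1/L2 = EGH/ABC/- → run E
t=12: L0/L1/L2 = EGH/ABC/- → run E
t=13: L0/L1/L2 = GH/ABC/- → run G
t=14: L0/L1/L2 = GH/ABC/- → run G
t=15: L0/L1/L2 = GH/ABC/- → run G
t=16: L0/L1/L2 = H/ABC/- → run H
t=17: L0/L1/L2 = H/ABC/- → run H
t=18: L0/L1/L2 = H/ABC/- → run H
t=19: L0/L1/L2 = -/ABCH/- → run A
t=20: L0/L1/L2 = -/ABCH/- → run A
t=21: L0/L1/L2 = -/BCH/- → run B
t=22: L0/L1/L2 = -/BCH/- → run B
t=23: L0/L1/L2 = -/BCH/- → run B
t=24: L0/L1/L2 = -/BCH/- → run B
t=25: L0/L1/L2 = -/BCH/- → run B
t=26: L0/L1/L2 = -/CH/- → run C
t=27: L0/L1/L2 = -/H/- → run H
t=28: L0/L1/L2 = -/H/- → run H
t=29: L0/L1/L2 = -/H/- → run H
t=30: L0/L1/L2 = -/H/- → run H
t=31: L0/L1/L2 = -/H/- → run H
t=32: (idle)
t=33: (idle)
t=34: (idle)
t=35: (idle)
t=36: (idle)
t=37: (idle)
t=38: (idle)

running at tick 9 = D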